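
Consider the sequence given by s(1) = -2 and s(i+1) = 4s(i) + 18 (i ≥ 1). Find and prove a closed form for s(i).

Claim: s(i) = 4^i − 6.

Base case: s(1) = -2, and 4^1 − 6 = 4 − 6 = -2.
Assume s(j) = 4^j − 6 for some j ≥ 1.
Then s(j+1) = 4s(j) + 18 = 4·(4^j − 6) + 18 = 4^{j+1} − 24 + 18 = 4^{j+1} − 6.
So the formula holds for j+1, and by induction s(i) = 4^i − 6 for all i ≥ 1.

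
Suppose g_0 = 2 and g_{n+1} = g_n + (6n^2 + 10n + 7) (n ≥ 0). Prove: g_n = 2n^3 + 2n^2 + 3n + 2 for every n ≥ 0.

Base case: g_0 = 2, and 2·0^3 + 2·0^2 + 3·0 + 2 = 2.
Assume g_k = 2k^3 + 2k^2 + 3k + 2.
Then g_{k+1} = g_k + (6k^2 + 10k + 7) = (2k^3 + 2k^2 + 3k + 2) + (6k^2 + 10k + 7) = 2k^3 + 8k^2 + 13k + 9,
and 2·(k+1)^3 + 2·(k+1)^2 + 3·(k+1) + 2 = 2k^3 + 8k^2 + 13k + 9.
By induction, g_n = 2n^3 + 2n^2 + 3n + 2 for all n ≥ 0.

g_n = 2n^3 + 2n^2 + 3n + 2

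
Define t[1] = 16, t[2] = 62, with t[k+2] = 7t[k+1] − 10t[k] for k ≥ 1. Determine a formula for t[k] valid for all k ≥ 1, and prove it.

Claim: t[k] = 3·2^k + 2·5^k.

Base cases: t[1] = 16 and 3·2^1 + 2·5^1 = 16; t[2] = 62 and 3·2^2 + 2·5^2 = 62.
Assume t[j] = 3·2^j + 2·5^j for all 1 ≤ j ≤ m, where m ≥ 2.
Then t[m+1] = 7t[m] − 10t[m−1] = 7·(3·2^m + 2·5^m) − 10·(3·2^{m−1} + 2·5^{m−1}) = 3·(7·2 − 10)2^{m−1} + 2·(7·5 − 10)5^{m−1} = 12·2^{m−1} + 50·5^{m−1} = 3·2^{m+1} + 2·5^{m+1}.
Hence t[k] = 3·2^k + 2·5^k for every k ≥ 1, by strong induction.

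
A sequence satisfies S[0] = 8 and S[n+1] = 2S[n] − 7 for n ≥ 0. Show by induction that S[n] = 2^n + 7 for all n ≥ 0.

Base case: S[0] = 8, and 2^0 + 7 = 1 + 7 = 8.
Assume S[j] = 2^j + 7 for some j ≥ 0.
Then S[j+1] = 2S[j] − 7 = 2·(2^j + 7) − 7 = 2^{j+1} + 14 − 7 = 2^{j+1} + 7.
By induction, S[n] = 2^n + 7 for all n ≥ 0.

S[n] = 2^n + 7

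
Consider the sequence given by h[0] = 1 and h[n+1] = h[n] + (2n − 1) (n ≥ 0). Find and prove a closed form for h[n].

Claim: h[n] = n^2 − 2n + 1.

Base case: h[0] = 1, and 0^2 − 2·0 + 1 = 1.
Assume h[m] = m^2 − 2m + 1.
Then h[m+1] = h[m] + (2m − 1) = (m^2 − 2m + 1) + (2m − 1) = m^2,
and (m+1)^2 − 2·(m+1) + 1 = m^2.
This completes the inductive step, so h[n] = n^2 − 2n + 1 for all n ≥ 0.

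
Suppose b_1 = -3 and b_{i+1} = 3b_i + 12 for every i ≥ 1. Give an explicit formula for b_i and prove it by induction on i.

Claim: b_i = 3^i − 6.

Base case: b_1 = -3, and 3^1 − 6 = 3 − 6 = -3.
Assume b_r = 3^r − 6 for some r ≥ 1.
Then b_{r+1} = 3b_r + 12 = 3·(3^r − 6) + 12 = 3^{r+1} − 18 + 12 = 3^{r+1} − 6.
This completes the inductive step, so b_i = 3^i − 6 for all i ≥ 1.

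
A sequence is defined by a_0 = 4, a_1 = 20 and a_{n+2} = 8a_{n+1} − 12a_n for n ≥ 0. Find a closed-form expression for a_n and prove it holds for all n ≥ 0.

Claim: a_n = 3·6^n + 2^n.

Base cases: a_0 = 4 and 3·6^0 + 2^0 = 4; a_1 = 20 and 3·6^1 + 2^1 = 20.
Assume a_j = 3·6^j + 2^j for all 0 ≤ j ≤ k, where k ≥ 1.
Then a_{k+1} = 8a_k − 12a_{k−1} = 8·(3·6^k + 2^k) − 12·(3·6^{k−1} + 2^{k−1}) = 3·(8·6 − 12)6^{k−1} + (8·2 − 12)2^{k−1} = 108·6^{k−1} + 4·2^{k−1} = 3·6^{k+1} + 2^{k+1}.
Hence a_n = 3·6^n + 2^n for every n ≥ 0, by strong induction.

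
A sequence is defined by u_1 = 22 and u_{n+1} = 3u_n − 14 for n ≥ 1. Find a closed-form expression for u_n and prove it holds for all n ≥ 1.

Claim: u_n = 5·3^n + 7.

Base case: u_1 = 22, and 5·3^1 + 7 = 15 + 7 = 22.
Assume u_j = 5·3^j + 7 for some j ≥ 1.
Then u_{j+1} = 3u_j − 14 = 3·(5·3^j + 7) − 14 = 15·3^j + 21 − 14 = 5·3^{j+1} + 7.
By induction, u_n = 5·3^n + 7 for all n ≥ 1.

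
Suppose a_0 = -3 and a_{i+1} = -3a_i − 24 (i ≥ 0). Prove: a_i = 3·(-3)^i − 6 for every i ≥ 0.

Base case: a_0 = -3, and 3·(-3)^0 − 6 = 3 − 6 = -3.
Assume a_m = 3·(-3)^m − 6 for some m ≥ 0.
Then a_{m+1} = -3a_m − 24 = -3·(3·(-3)^m − 6) − 24 = -9·(-3)^m + 18 − 24 = 3·(-3)^{m+1} − 6.
Hence a_i = 3·(-3)^i − 6 for every i ≥ 0, by induction.

a_i = 3·(-3)^i − 6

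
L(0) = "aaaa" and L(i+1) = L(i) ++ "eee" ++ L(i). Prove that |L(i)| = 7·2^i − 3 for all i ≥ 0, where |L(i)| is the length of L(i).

Base case: |L(0)| = 4, and 7·2^0 − 3 = 4.
Assume |L(m)| = 7·2^m − 3.
Then |L(m+1)| = |L(m)| + 3 + |L(m)| = 2|L(m)| + 3 = 2(7·2^m − 3) + 3 = 7·2^{m+1} − 6 + 3 = 7·2^{m+1} − 3.
So the formula holds for m+1, and by induction |L(i)| = 7·2^i − 3 for all i ≥ 0.

|L(i)| = 7·2^i − 3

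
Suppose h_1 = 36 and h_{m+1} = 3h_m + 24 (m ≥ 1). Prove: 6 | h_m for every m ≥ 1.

Base case: h_1 = 36 = 6·6, so 6 | h_1.
Assume 6 | h_r, so h_r = 6t for some integer t.
Then h_{r+1} = 3h_r + 24 = 3·(6t) + 24 = 6(3t + 4), so 6 | h_{r+1}.
So the property holds for r+1, and by induction 6 | h_m for all m ≥ 1.

6 | h_m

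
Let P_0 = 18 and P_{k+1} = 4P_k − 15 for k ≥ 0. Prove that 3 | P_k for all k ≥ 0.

Base case: P_0 = 18 = 3·6, so 3 | P_0.
Assume 3 | P_m, so P_m = 3t for some integer t.
Then P_{m+1} = 4P_m − 15 = 4·(3t) − 15 = 3(4t − 5), so 3 | P_{m+1}.
By induction, 3 | P_k for all k ≥ 0.

3 | P_k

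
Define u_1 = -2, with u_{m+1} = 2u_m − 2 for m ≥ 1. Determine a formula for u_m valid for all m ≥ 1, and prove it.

Claim: u_m = -2^{m+1} + 2.

Base case: u_1 = -2, and -2^{1+1} + 2 = -4 + 2 = -2.
Assume u_r = -2^{r+1} + 2 for some r ≥ 1.
Then u_{r+1} = 2u_r − 2 = 2·(-2^{r+1} + 2) − 2 = -2^{r+2} + 4 − 2 = -2^{r+2} + 2.
This completes the inductive step, so u_m = -2^{m+1} + 2 for all m ≥ 1.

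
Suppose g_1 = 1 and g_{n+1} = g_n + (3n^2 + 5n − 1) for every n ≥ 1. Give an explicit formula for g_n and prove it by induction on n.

Claim: g_n = n^3 + n^2 − 3n + 2.

Base case: g_1 = 1, and 1^3 + 1^2 − 3·1 + 2 = 1.
Assume g_m = m^3 + m^2 − 3m + 2.
Then g_{m+1} = g_m + (3m^2 + 5m − 1) = (m^3 + m^2 − 3m + 2) + (3m^2 + 5m − 1) = m^3 + 4m^2 + 2m + 1,
and (m+1)^3 + (m+1)^2 − 3·(m+1) + 2 = m^3 + 4m^2 + 2m + 1.
This completes the inductive step, so g_n = n^3 + n^2 − 3n + 2 for all n ≥ 1.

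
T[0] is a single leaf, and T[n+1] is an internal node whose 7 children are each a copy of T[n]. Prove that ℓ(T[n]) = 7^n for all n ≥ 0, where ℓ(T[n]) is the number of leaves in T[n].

Base case: ℓ(T[0]) = 1, and 7^0 = 1.
Assume ℓ(T[r]) = 7^r.
Then ℓ(T[r+1]) = 7·ℓ(T[r]) = 7·7^r = 7^{r+1}.
This completes the inductive step, so ℓ(T[n]) = 7^n for all n ≥ 0.

ℓ(T[n]) = 7^n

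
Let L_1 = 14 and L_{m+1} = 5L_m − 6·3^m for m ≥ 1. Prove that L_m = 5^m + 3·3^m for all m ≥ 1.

Base case: L_1 = 14, and 5^1 + 3·3^1 = 5 + 9 = 14.
Assume L_j = 5^j + 3·3^j for some j ≥ 1.
Then L_{j+1} = 5L_j − 6·3^j = 5·(5^j + 3·3^j) − 6·3^j = 5^{j+1} + 15·3^j − 6·3^j = 5^{j+1} + 9·3^j = 5^{j+1} + 3·3^{j+1}.
This completes the inductive step, so L_m = 5^m + 3·3^m for all m ≥ 1.

L_m = 5^m + 3·3^m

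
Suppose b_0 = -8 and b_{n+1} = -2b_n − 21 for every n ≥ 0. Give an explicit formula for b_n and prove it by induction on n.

Claim: b_n = -(-2)^n − 7.

Base case: b_0 = -8, and -(-2)^0 − 7 = -1 − 7 = -8.
Assume b_m = -(-2)^m − 7 for some m ≥ 0.
Then b_{m+1} = -2b_m − 21 = -2·(-(-2)^m − 7) − 21 = 2·(-2)^m + 14 − 21 = -(-2)^{m+1} − 7.
So the formula holds for m+1, and by induction b_n = -(-2)^n − 7 for all n ≥ 0.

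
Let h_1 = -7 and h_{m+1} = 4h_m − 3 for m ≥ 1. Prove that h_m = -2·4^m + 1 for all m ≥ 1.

Base case: h_1 = -7, and -2·4^1 + 1 = -8 + 1 = -7.
Assume h_j = -2·4^j + 1 for some j ≥ 1.
Then h_{j+1} = 4h_j − 3 = 4·(-2·4^j + 1) − 3 = -8·4^j + 4 − 3 = -2·4^{j+1} + 1.
By induction, h_m = -2·4^m + 1 for all m ≥ 1.

h_m = -2·4^m + 1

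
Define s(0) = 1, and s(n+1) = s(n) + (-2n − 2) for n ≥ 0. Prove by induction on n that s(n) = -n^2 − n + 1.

Base case: s(0) = 1, and -0^2 − 0 + 1 = 1.
Assume s(r) = -r^2 − r + 1.
Then s(r+1) = s(r) + (-2r − 2) = (-r^2 − r + 1) + (-2r − 2) = -r^2 − 3r − 1,
and -(r+1)^2 − (r+1) + 1 = -r^2 − 3r − 1.
This completes the inductive step, so s(n) = -n^2 − n + 1 for all n ≥ 0.

s(n) = -n^2 − n + 1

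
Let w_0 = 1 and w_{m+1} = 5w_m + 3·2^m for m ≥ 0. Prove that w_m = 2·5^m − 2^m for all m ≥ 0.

Base case: w_0 = 1, and 2·5^0 − 2^0 = 2 − 1 = 1.
Assume w_k = 2·5^k − 2^k for some k ≥ 0.
Then w_{k+1} = 5w_k + 3·2^k = 5·(2·5^k − 2^k) + 3·2^k = 2·5^{k+1} − 5·2^k + 3·2^k = 2·5^{k+1} − 2·2^k = 2·5^{k+1} − 2^{k+1}.
This completes the inductive step, so w_m = 2·5^m − 2^m for all m ≥ 0.

w_m = 2·5^m − 2^m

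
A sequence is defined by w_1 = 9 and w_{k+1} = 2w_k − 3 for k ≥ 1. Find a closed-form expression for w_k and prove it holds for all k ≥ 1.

Claim: w_k = 3·2^k + 3.

Base case: w_1 = 9, and 3·2^1 + 3 = 6 + 3 = 9.
Assume w_m = 3·2^m + 3 for some m ≥ 1.
Then w_{m+1} = 2w_m − 3 = 2·(3·2^m + 3) − 3 = 6·2^m + 6 − 3 = 3·2^{m+1} + 3.
This completes the inductive step, so w_k = 3·2^k + 3 for all k ≥ 1.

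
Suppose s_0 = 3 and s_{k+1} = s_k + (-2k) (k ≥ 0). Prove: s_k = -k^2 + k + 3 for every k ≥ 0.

Base case: s_0 = 3, and -0^2 + 0 + 3 = 3.
Assume s_m = -m^2 + m + 3.
Then s_{m+1} = s_m + (-2m) = (-m^2 + m + 3) + (-2m) = -m^2 − m + 3,
and -(m+1)^2 + (m+1) + 3 = -m^2 − m + 3.
This completes the inductive step, so s_k = -k^2 + k + 3 for all k ≥ 0.

s_k = -k^2 + k + 3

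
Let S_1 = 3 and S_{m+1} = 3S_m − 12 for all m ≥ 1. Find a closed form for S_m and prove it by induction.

Claim: S_m = -3^m + 6.

Base case: S_1 = 3, and -3^1 + 6 = -3 + 6 = 3.
Assume S_r = -3^r + 6 for some r ≥ 1.
Then S_{r+1} = 3S_r − 12 = 3·(-3^r + 6) − 12 = -3^{r+1} + 18 − 12 = -3^{r+1} + 6.
So the formula holds for r+1, and by induction S_m = -3^m + 6 for all m ≥ 1.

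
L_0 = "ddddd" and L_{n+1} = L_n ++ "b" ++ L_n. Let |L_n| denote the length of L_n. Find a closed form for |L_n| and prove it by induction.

Claim: |L_n| = 6·2^n − 1.

Base case: |L_0| = 5, and 6·2^0 − 1 = 5.
Assume |L_j| = 6·2^j − 1.
Then |L_{j+1}| = |L_j| + 1 + |L_j| = 2|L_j| + 1 = 2(6·2^j − 1) + 1 = 6·2^{j+1} − 2 + 1 = 6·2^{j+1} − 1.
So the formula holds for j+1, and by induction |L_n| = 6·2^n − 1 for all n ≥ 0.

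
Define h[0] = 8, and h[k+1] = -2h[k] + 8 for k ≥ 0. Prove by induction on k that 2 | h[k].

Base case: h[0] = 8 = 2·4, so 2 | h[0].
Assume 2 | h[r], so h[r] = 2t for some integer t.
Then h[r+1] = -2h[r] + 8 = -2·(2t) + 8 = 2(-2t + 4), so 2 | h[r+1].
Hence 2 | h[k] for every k ≥ 0, by induction.

2 | h[k]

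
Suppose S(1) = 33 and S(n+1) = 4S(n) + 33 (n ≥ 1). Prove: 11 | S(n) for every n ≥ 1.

Base case: S(1) = 33 = 11·3, so 11 | S(1).
Assume 11 | S(k), so S(k) = 11t for some integer t.
Then S(k+1) = 4S(k) + 33 = 4·(11t) + 33 = 11(4t + 3), so 11 | S(k+1).
So the property holds for k+1, and by induction 11 | S(n) for all n ≥ 1.

11 | S(n)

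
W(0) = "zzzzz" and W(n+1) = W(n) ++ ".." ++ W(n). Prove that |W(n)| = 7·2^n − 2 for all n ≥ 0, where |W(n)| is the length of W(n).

Base case: |W(0)| = 5, and 7·2^0 − 2 = 5.
Assume |W(m)| = 7·2^m − 2.
Then |W(m+1)| = |W(m)| + 2 + |W(m)| = 2|W(m)| + 2 = 2(7·2^m − 2) + 2 = 7·2^{m+1} − 4 + 2 = 7·2^{m+1} − 2.
By induction, |W(n)| = 7·2^n − 2 for all n ≥ 0.

|W(n)| = 7·2^n − 2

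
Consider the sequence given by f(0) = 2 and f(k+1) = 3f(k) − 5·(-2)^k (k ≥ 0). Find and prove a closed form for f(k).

Claim: f(k) = 3^k + (-2)^k.

Base case: f(0) = 2, and 3^0 + (-2)^0 = 1 + 1 = 2.
Assume f(j) = 3^j + (-2)^j for some j ≥ 0.
Then f(j+1) = 3f(j) − 5·(-2)^j = 3·(3^j + (-2)^j) − 5·(-2)^j = 3^{j+1} + 3·(-2)^j − 5·(-2)^j = 3^{j+1} − 2·(-2)^j = 3^{j+1} + (-2)^{j+1}.
This completes the inductive step, so f(k) = 3^k + (-2)^k for all k ≥ 0.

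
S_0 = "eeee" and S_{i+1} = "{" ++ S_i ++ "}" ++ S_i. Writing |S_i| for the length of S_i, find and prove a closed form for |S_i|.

Claim: |S_i| = 6·2^i − 2.

Base case: |S_0| = 4, and 6·2^0 − 2 = 4.
Assume |S_j| = 6·2^j − 2.
Then |S_{j+1}| = 1 + |S_j| + 1 + |S_j| = 2|S_j| + 2 = 2(6·2^j − 2) + 2 = 6·2^{j+1} − 4 + 2 = 6·2^{j+1} − 2.
By induction, |S_i| = 6·2^i − 2 for all i ≥ 0.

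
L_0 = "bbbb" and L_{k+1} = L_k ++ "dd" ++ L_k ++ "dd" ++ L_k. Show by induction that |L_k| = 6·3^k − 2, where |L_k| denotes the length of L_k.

Base case: |L_0| = 4, and 6·3^0 − 2 = 4.
Assume |L_m| = 6·3^m − 2.
Then |L_{m+1}| = 3|L_m| + 4 = 3(6·3^m − 2) + 4 = 6·3^{m+1} − 6 + 4 = 6·3^{m+1} − 2.
So the formula holds for m+1, and by induction |L_k| = 6·3^k − 2 for all k ≥ 0.

|L_k| = 6·3^k − 2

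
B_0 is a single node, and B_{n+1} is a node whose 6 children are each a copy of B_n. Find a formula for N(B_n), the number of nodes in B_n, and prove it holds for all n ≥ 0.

Claim: N(B_n) = (6^{n+1} − 1)/5.

Base case: N(B_0) = 1, and (6^{0+1} − 1)/5 = 1.
Assume N(B_k) = (6^{k+1} − 1)/5.
Then N(B_{k+1}) = 1 + 6N(B_k) = 1 + 6·(6^{k+1} − 1)/5 = 1 + (6^{k+2} − 6)/5 = (5 + 6^{k+2} − 6)/5 = (6^{k+2} − 1)/5.
This completes the inductive step, so N(B_n) = (6^{n+1} − 1)/5 for all n ≥ 0.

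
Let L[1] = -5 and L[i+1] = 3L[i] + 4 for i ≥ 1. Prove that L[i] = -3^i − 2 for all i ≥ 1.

Base case: L[1] = -5, and -3^1 − 2 = -3 − 2 = -5.
Assume L[k] = -3^k − 2 for some k ≥ 1.
Then L[k+1] = 3L[k] + 4 = 3·(-3^k − 2) + 4 = -3^{k+1} − 6 + 4 = -3^{k+1} − 2.
So the formula holds for k+1, and by induction L[i] = -3^i − 2 for all i ≥ 1.

L[i] = -3^i − 2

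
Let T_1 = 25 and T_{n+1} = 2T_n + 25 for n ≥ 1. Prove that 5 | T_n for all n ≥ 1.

Base case: T_1 = 25 = 5·5, so 5 | T_1.
Assume 5 | T_m, so T_m = 5t for some integer t.
Then T_{m+1} = 2T_m + 25 = 2·(5t) + 25 = 5(2t + 5), so 5 | T_{m+1}.
So the property holds for m+1, and by induction 5 | T_n for all n ≥ 1.

5 | T_n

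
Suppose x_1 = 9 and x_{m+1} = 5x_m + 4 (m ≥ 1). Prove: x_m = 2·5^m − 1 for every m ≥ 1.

Base case: x_1 = 9, and 2·5^1 − 1 = 10 − 1 = 9.
Assume x_k = 2·5^k − 1 for some k ≥ 1.
Then x_{k+1} = 5x_k + 4 = 5·(2·5^k − 1) + 4 = 10·5^k − 5 + 4 = 2·5^{k+1} − 1.
So the formula holds for k+1, and by induction x_m = 2·5^m − 1 for all m ≥ 1.

x_m = 2·5^m − 1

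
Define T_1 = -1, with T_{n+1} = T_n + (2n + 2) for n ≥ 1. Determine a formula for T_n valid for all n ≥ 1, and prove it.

Claim: T_n = n^2 + n − 3.

Base case: T_1 = -1, and 1^2 + 1 − 3 = -1.
Assume T_r = r^2 + r − 3.
Then T_{r+1} = T_r + (2r + 2) = (r^2 + r − 3) + (2r + 2) = r^2 + 3r − 1,
and (r+1)^2 + (r+1) − 3 = r^2 + 3r − 1.
By induction, T_n = n^2 + n − 3 for all n ≥ 1.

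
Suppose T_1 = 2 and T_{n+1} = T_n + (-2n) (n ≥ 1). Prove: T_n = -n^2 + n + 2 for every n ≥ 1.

Base case: T_1 = 2, and -1^2 + 1 + 2 = 2.
Assume T_r = -r^2 + r + 2.
Then T_{r+1} = T_r + (-2r) = (-r^2 + r + 2) + (-2r) = -r^2 − r + 2,
and -(r+1)^2 + (r+1) + 2 = -r^2 − r + 2.
By induction, T_n = -n^2 + n + 2 for all n ≥ 1.

T_n = -n^2 + n + 2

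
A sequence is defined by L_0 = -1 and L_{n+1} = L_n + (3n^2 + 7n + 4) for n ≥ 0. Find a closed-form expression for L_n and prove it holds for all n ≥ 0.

Claim: L_n = n^3 + 2n^2 + n − 1.

Base case: L_0 = -1, and 0^3 + 2·0^2 + 0 − 1 = -1.
Assume L_j = j^3 + 2j^2 + j − 1.
Then L_{j+1} = L_j + (3j^2 + 7j + 4) = (j^3 + 2j^2 + j − 1) + (3j^2 + 7j + 4) = j^3 + 5j^2 + 8j + 3,
and (j+1)^3 + 2·(j+1)^2 + (j+1) − 1 = j^3 + 5j^2 + 8j + 3.
By induction, L_n = n^3 + 2n^2 + n − 1 for all n ≥ 0.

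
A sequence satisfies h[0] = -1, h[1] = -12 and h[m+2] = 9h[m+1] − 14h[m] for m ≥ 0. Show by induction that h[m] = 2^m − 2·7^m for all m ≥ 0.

Base cases: h[0] = -1 and 2^0 − 2·7^0 = -1; h[1] = -12 and 2^1 − 2·7^1 = -12.
Assume h[i] = 2^i − 2·7^i for all 0 ≤ i ≤ j, where j ≥ 1.
Then h[j+1] = 9h[j] − 14h[j−1] = 9·(2^j − 2·7^j) − 14·(2^{j−1} − 2·7^{j−1}) = (9·2 − 14)2^{j−1} − 2·(9·7 − 14)7^{j−1} = 4·2^{j−1} − 98·7^{j−1} = 2^{j+1} − 2·7^{j+1}.
Hence h[m] = 2^m − 2·7^m for every m ≥ 0, by strong induction.

h[m] = 2^m − 2·7^m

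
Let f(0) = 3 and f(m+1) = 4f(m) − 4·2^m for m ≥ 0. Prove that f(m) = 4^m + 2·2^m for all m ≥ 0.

Base case: f(0) = 3, and 4^0 + 2·2^0 = 1 + 2 = 3.
Assume f(k) = 4^k + 2·2^k for some k ≥ 0.
Then f(k+1) = 4f(k) − 4·2^k = 4·(4^k + 2·2^k) − 4·2^k = 4^{k+1} + 8·2^k − 4·2^k = 4^{k+1} + 4·2^k = 4^{k+1} + 2·2^{k+1}.
So the formula holds for k+1, and by induction f(m) = 4^m + 2·2^m for all m ≥ 0.

f(m) = 4^m + 2·2^m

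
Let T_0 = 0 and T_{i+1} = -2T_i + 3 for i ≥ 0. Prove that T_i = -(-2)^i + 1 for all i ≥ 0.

Base case: T_0 = 0, and -(-2)^0 + 1 = -1 + 1 = 0.
Assume T_r = -(-2)^r + 1 for some r ≥ 0.
Then T_{r+1} = -2T_r + 3 = -2·(-(-2)^r + 1) + 3 = 2·(-2)^r − 2 + 3 = -(-2)^{r+1} + 1.
By induction, T_i = -(-2)^i + 1 for all i ≥ 0.

T_i = -(-2)^i + 1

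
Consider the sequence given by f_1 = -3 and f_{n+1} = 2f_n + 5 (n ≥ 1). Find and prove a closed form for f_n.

Claim: f_n = 2^n − 5.

Base case: f_1 = -3, and 2^1 − 5 = 2 − 5 = -3.
Assume f_k = 2^k − 5 for some k ≥ 1.
Then f_{k+1} = 2f_k + 5 = 2·(2^k − 5) + 5 = 2^{k+1} − 10 + 5 = 2^{k+1} − 5.
This completes the inductive step, so f_n = 2^n − 5 for all n ≥ 1.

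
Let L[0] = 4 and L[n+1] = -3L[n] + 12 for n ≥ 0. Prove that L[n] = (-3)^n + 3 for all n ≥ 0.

Base case: L[0] = 4, and (-3)^0 + 3 = 1 + 3 = 4.
Assume L[m] = (-3)^m + 3 for some m ≥ 0.
Then L[m+1] = -3L[m] + 12 = -3·((-3)^m + 3) + 12 = -3·(-3)^m − 9 + 12 = (-3)^{m+1} + 3.
So the formula holds for m+1, and by induction L[n] = (-3)^n + 3 for all n ≥ 0.

L[n] = (-3)^n + 3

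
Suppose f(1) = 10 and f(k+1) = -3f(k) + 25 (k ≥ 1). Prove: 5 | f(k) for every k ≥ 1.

Base case: f(1) = 10 = 5·2, so 5 | f(1).
Assume 5 | f(j), so f(j) = 5t for some integer t.
Then f(j+1) = -3f(j) + 25 = -3·(5t) + 25 = 5(-3t + 5), so 5 | f(j+1).
So the property holds for j+1, and by induction 5 | f(k) for all k ≥ 1.

5 | f(k)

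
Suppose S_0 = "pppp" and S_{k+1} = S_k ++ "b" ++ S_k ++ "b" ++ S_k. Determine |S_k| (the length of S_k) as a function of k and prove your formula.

Claim: |S_k| = 5·3^k − 1.

Base case: |S_0| = 4, and 5·3^0 − 1 = 4.
Assume |S_j| = 5·3^j − 1.
Then |S_{j+1}| = 3|S_j| + 2 = 3(5·3^j − 1) + 2 = 5·3^{j+1} − 3 + 2 = 5·3^{j+1} − 1.
Hence |S_k| = 5·3^k − 1 for every k ≥ 0, by induction.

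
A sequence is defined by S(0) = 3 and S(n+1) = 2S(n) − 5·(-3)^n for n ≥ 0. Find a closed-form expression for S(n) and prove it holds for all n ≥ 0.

Claim: S(n) = 2·2^n + (-3)^n.

Base case: S(0) = 3, and 2·2^0 + (-3)^0 = 2 + 1 = 3.
Assume S(r) = 2·2^r + (-3)^r for some r ≥ 0.
Then S(r+1) = 2S(r) − 5·(-3)^r = 2·(2·2^r + (-3)^r) − 5·(-3)^r = 2·2^{r+1} + 2·(-3)^r − 5·(-3)^r = 2·2^{r+1} − 3·(-3)^r = 2·2^{r+1} + (-3)^{r+1}.
So the formula holds for r+1, and by induction S(n) = 2·2^n + (-3)^n for all n ≥ 0.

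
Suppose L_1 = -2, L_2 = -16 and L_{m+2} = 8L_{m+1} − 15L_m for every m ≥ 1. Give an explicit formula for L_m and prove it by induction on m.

Claim: L_m = -5^m + 3^m.

Base cases: L_1 = -2 and -5^1 + 3^1 = -2; L_2 = -16 and -5^2 + 3^2 = -16.
Assume L_j = -5^j + 3^j for all 1 ≤ j ≤ k, where k ≥ 2.
Then L_{k+1} = 8L_k − 15L_{k−1} = 8·(-5^k + 3^k) − 15·(-5^{k−1} + 3^{k−1}) = -(8·5 − 15)5^{k−1} + (8·3 − 15)3^{k−1} = -25·5^{k−1} + 9·3^{k−1} = -5^{k+1} + 3^{k+1}.
So the formula holds for k+1, and by strong induction L_m = -5^m + 3^m for all m ≥ 1.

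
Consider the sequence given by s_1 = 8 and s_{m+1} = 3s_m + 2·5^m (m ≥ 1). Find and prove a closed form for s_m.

Claim: s_m = 3^m + 5^m.

Base case: s_1 = 8, and 3^1 + 5^1 = 3 + 5 = 8.
Assume s_k = 3^k + 5^k for some k ≥ 1.
Then s_{k+1} = 3s_k + 2·5^k = 3·(3^k + 5^k) + 2·5^k = 3^{k+1} + 3·5^k + 2·5^k = 3^{k+1} + 5·5^k = 3^{k+1} + 5^{k+1}.
This completes the inductive step, so s_m = 3^m + 5^m for all m ≥ 1.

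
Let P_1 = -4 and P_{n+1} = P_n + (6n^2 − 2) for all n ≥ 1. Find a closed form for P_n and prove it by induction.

Claim: P_n = 2n^3 − 3n^2 − n − 2.

Base case: P_1 = -4, and 2·1^3 − 3·1^2 − 1 − 2 = -4.
Assume P_j = 2j^3 − 3j^2 − j − 2.
Then P_{j+1} = P_j + (6j^2 − 2) = (2j^3 − 3j^2 − j − 2) + (6j^2 − 2) = 2j^3 + 3j^2 − j − 4,
and 2·(j+1)^3 − 3·(j+1)^2 − (j+1) − 2 = 2j^3 + 3j^2 − j − 4.
Hence P_n = 2n^3 − 3n^2 − n − 2 for every n ≥ 1, by induction.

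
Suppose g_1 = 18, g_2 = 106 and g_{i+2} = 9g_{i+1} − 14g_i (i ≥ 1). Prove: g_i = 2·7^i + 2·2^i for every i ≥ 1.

Base cases: g_1 = 18 and 2·7^1 + 2·2^1 = 18; g_2 = 106 and 2·7^2 + 2·2^2 = 106.
Assume g_t = 2·7^t + 2·2^t for all 1 ≤ t ≤ j, where j ≥ 2.
Then g_{j+1} = 9g_j − 14g_{j−1} = 9·(2·7^j + 2·2^j) − 14·(2·7^{j−1} + 2·2^{j−1}) = 2·(9·7 − 14)7^{j−1} + 2·(9·2 − 14)2^{j−1} = 98·7^{j−1} + 8·2^{j−1} = 2·7^{j+1} + 2·2^{j+1}.
Hence g_i = 2·7^i + 2·2^i for every i ≥ 1, by strong induction.

g_i = 2·7^i + 2·2^i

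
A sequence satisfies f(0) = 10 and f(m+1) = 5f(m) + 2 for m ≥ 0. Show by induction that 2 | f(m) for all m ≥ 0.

Base case: f(0) = 10 = 2·5, so 2 | f(0).
Assume 2 | f(k), so f(k) = 2t for some integer t.
Then f(k+1) = 5f(k) + 2 = 5·(2t) + 2 = 2(5t + 1), so 2 | f(k+1).
This completes the inductive step, so 2 | f(m) for all m ≥ 0.

2 | f(m)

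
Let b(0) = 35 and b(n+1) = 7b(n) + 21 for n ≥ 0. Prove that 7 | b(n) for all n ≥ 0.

Base case: b(0) = 35 = 7·5, so 7 | b(0).
Assume 7 | b(m), so b(m) = 7t for some integer t.
Then b(m+1) = 7b(m) + 21 = 7·(7t) + 21 = 7(7t + 3), so 7 | b(m+1).
By induction, 7 | b(n) for all n ≥ 0.

7 | b(n)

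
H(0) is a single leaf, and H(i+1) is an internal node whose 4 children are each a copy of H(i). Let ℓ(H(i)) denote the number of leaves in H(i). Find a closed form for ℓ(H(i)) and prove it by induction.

Claim: ℓ(H(i)) = 4^i.

Base case: ℓ(H(0)) = 1, and 4^0 = 1.
Assume ℓ(H(m)) = 4^m.
Then ℓ(H(m+1)) = 4·ℓ(H(m)) = 4·4^m = 4^{m+1}.
Hence ℓ(H(i)) = 4^i for every i ≥ 0, by induction.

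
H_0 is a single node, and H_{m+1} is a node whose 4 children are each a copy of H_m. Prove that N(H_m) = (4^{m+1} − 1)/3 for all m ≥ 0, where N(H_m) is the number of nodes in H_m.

Base case: N(H_0) = 1, and (4^{0+1} − 1)/3 = 1.
Assume N(H_r) = (4^{r+1} − 1)/3.
Then N(H_{r+1}) = 1 + 4N(H_r) = 1 + 4·(4^{r+1} − 1)/3 = 1 + (4^{r+2} − 4)/3 = (3 + 4^{r+2} − 4)/3 = (4^{r+2} − 1)/3.
Hence N(H_m) = (4^{m+1} − 1)/3 for every m ≥ 0, by induction.

N(H_m) = (4^{m+1} − 1)/3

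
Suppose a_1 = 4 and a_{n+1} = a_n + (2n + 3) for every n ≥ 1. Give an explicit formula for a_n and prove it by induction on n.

Claim: a_n = n^2 + 2n + 1.

Base case: a_1 = 4, and 1^2 + 2·1 + 1 = 4.
Assume a_m = m^2 + 2m + 1.
Then a_{m+1} = a_m + (2m + 3) = (m^2 + 2m + 1) + (2m + 3) = m^2 + 4m + 4,
and (m+1)^2 + 2·(m+1) + 1 = m^2 + 4m + 4.
Hence a_n = n^2 + 2n + 1 for every n ≥ 1, by induction.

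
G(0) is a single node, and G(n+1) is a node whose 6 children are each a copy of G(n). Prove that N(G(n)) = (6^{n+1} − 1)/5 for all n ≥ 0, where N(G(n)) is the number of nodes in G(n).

Base case: N(G(0)) = 1, and (6^{0+1} − 1)/5 = 1.
Assume N(G(m)) = (6^{m+1} − 1)/5.
Then N(G(m+1)) = 1 + 6N(G(m)) = 1 + 6·(6^{m+1} − 1)/5 = 1 + (6^{m+2} − 6)/5 = (5 + 6^{m+2} − 6)/5 = (6^{m+2} − 1)/5.
Hence N(G(n)) = (6^{n+1} − 1)/5 for every n ≥ 0, by induction.

N(G(n)) = (6^{n+1} − 1)/5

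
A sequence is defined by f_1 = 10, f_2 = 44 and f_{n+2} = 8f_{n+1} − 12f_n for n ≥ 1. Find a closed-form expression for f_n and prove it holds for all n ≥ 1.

Claim: f_n = 6^n + 2·2^n.

Base cases: f_1 = 10 and 6^1 + 2·2^1 = 10; f_2 = 44 and 6^2 + 2·2^2 = 44.
Assume f_j = 6^j + 2·2^j for all 1 ≤ j ≤ k, where k ≥ 2.
Then f_{k+1} = 8f_k − 12f_{k−1} = 8·(6^k + 2·2^k) − 12·(6^{k−1} + 2·2^{k−1}) = (8·6 − 12)6^{k−1} + 2·(8·2 − 12)2^{k−1} = 36·6^{k−1} + 8·2^{k−1} = 6^{k+1} + 2·2^{k+1}.
So the formula holds for k+1, and by strong induction f_n = 6^n + 2·2^n for all n ≥ 1.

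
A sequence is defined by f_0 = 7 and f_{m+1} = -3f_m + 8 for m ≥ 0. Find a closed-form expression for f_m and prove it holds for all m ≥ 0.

Claim: f_m = 5·(-3)^m + 2.

Base case: f_0 = 7, and 5·(-3)^0 + 2 = 5 + 2 = 7.
Assume f_k = 5·(-3)^k + 2 for some k ≥ 0.
Then f_{k+1} = -3f_k + 8 = -3·(5·(-3)^k + 2) + 8 = -15·(-3)^k − 6 + 8 = 5·(-3)^{k+1} + 2.
Hence f_m = 5·(-3)^m + 2 for every m ≥ 0, by induction.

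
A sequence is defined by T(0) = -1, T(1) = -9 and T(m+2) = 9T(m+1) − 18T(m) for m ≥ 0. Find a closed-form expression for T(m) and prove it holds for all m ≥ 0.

Claim: T(m) = 3^m − 2·6^m.

Base cases: T(0) = -1 and 3^0 − 2·6^0 = -1; T(1) = -9 and 3^1 − 2·6^1 = -9.
Assume T(j) = 3^j − 2·6^j for all 0 ≤ j ≤ r, where r ≥ 1.
Then T(r+1) = 9T(r) − 18T(r−1) = 9·(3^r − 2·6^r) − 18·(3^{r−1} − 2·6^{r−1}) = (9·3 − 18)3^{r−1} − 2·(9·6 − 18)6^{r−1} = 9·3^{r−1} − 72·6^{r−1} = 3^{r+1} − 2·6^{r+1}.
So the formula holds for r+1, and by strong induction T(m) = 3^m − 2·6^m for all m ≥ 0.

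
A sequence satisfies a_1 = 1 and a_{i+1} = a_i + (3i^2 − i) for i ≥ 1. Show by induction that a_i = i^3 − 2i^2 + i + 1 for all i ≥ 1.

Base case: a_1 = 1, and 1^3 − 2·1^2 + 1 + 1 = 1.
Assume a_m = m^3 − 2m^2 + m + 1.
Then a_{m+1} = a_m + (3m^2 − m) = (m^3 − 2m^2 + m + 1) + (3m^2 − m) = m^3 + m^2 + 1,
and (m+1)^3 − 2·(m+1)^2 + (m+1) + 1 = m^3 + m^2 + 1.
Hence a_i = i^3 − 2i^2 + i + 1 for every i ≥ 1, by induction.

a_i = i^3 − 2i^2 + i + 1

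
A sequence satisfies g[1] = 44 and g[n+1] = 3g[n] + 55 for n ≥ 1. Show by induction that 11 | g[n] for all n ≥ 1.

Base case: g[1] = 44 = 11·4, so 11 | g[1].
Assume 11 | g[j], so g[j] = 11t for some integer t.
Then g[j+1] = 3g[j] + 55 = 3·(11t) + 55 = 11(3t + 5), so 11 | g[j+1].
Hence 11 | g[n] for every n ≥ 1, by induction.

11 | g[n]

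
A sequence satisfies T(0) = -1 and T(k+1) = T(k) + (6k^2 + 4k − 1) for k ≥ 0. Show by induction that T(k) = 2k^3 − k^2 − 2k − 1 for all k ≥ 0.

Base case: T(0) = -1, and 2·0^3 − 0^2 − 2·0 − 1 = -1.
Assume T(m) = 2m^3 − m^2 − 2m − 1.
Then T(m+1) = T(m) + (6m^2 + 4m − 1) = (2m^3 − m^2 − 2m − 1) + (6m^2 + 4m − 1) = 2m^3 + 5m^2 + 2m − 2,
and 2·(m+1)^3 − (m+1)^2 − 2·(m+1) − 1 = 2m^3 + 5m^2 + 2m − 2.
By induction, T(k) = 2k^3 − k^2 − 2k − 1 for all k ≥ 0.

T(k) = 2k^3 − k^2 − 2k − 1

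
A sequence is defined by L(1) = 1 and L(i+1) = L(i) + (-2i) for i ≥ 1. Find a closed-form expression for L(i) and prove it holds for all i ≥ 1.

Claim: L(i) = -i^2 + i + 1.

Base case: L(1) = 1, and -1^2 + 1 + 1 = 1.
Assume L(k) = -k^2 + k + 1.
Then L(k+1) = L(k) + (-2k) = (-k^2 + k + 1) + (-2k) = -k^2 − k + 1,
and -(k+1)^2 + (k+1) + 1 = -k^2 − k + 1.
This completes the inductive step, so L(i) = -i^2 + i + 1 for all i ≥ 1.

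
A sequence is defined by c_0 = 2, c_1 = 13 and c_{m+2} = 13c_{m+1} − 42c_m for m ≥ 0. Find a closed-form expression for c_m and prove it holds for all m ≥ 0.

Claim: c_m = 6^m + 7^m.

Base cases: c_0 = 2 and 6^0 + 7^0 = 2; c_1 = 13 and 6^1 + 7^1 = 13.
Assume c_i = 6^i + 7^i for all 0 ≤ i ≤ j, where j ≥ 1.
Then c_{j+1} = 13c_j − 42c_{j−1} = 13·(6^j + 7^j) − 42·(6^{j−1} + 7^{j−1}) = (13·6 − 42)6^{j−1} + (13·7 − 42)7^{j−1} = 36·6^{j−1} + 49·7^{j−1} = 6^{j+1} + 7^{j+1}.
So the formula holds for j+1, and by strong induction c_m = 6^m + 7^m for all m ≥ 0.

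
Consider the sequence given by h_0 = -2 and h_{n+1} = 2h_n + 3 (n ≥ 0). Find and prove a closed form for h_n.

Claim: h_n = 2^n − 3.

Base case: h_0 = -2, and 2^0 − 3 = 1 − 3 = -2.
Assume h_m = 2^m − 3 for some m ≥ 0.
Then h_{m+1} = 2h_m + 3 = 2·(2^m − 3) + 3 = 2^{m+1} − 6 + 3 = 2^{m+1} − 3.
This completes the inductive step, so h_n = 2^n − 3 for all n ≥ 0.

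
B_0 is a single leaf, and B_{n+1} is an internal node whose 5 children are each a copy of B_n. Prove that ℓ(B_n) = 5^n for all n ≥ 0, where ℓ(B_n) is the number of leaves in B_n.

Base case: ℓ(B_0) = 1, and 5^0 = 1.
Assume ℓ(B_k) = 5^k.
Then ℓ(B_{k+1}) = 5·ℓ(B_k) = 5·5^k = 5^{k+1}.
By induction, ℓ(B_n) = 5^n for all n ≥ 0.

ℓ(B_n) = 5^n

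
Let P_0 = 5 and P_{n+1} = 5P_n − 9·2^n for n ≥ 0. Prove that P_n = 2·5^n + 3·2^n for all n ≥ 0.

Base case: P_0 = 5, and 2·5^0 + 3·2^0 = 2 + 3 = 5.
Assume P_k = 2·5^k + 3·2^k for some k ≥ 0.
Then P_{k+1} = 5P_k − 9·2^k = 5·(2·5^k + 3·2^k) − 9·2^k = 2·5^{k+1} + 15·2^k − 9·2^k = 2·5^{k+1} + 6·2^k = 2·5^{k+1} + 3·2^{k+1}.
Hence P_n = 2·5^n + 3·2^n for every n ≥ 0, by induction.

P_n = 2·5^n + 3·2^n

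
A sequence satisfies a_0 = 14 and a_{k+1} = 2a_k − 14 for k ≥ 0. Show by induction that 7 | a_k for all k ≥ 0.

Base case: a_0 = 14 = 7·2, so 7 | a_0.
Assume 7 | a_m, so a_m = 7t for some integer t.
Then a_{m+1} = 2a_m − 14 = 2·(7t) − 14 = 7(2t − 2), so 7 | a_{m+1}.
This completes the inductive step, so 7 | a_k for all k ≥ 0.

7 | a_k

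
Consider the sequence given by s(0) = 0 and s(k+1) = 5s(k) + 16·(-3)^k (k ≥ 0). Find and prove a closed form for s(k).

Claim: s(k) = 2·5^k − 2·(-3)^k.

Base case: s(0) = 0, and 2·5^0 − 2·(-3)^0 = 2 − 2 = 0.
Assume s(j) = 2·5^j − 2·(-3)^j for some j ≥ 0.
Then s(j+1) = 5s(j) + 16·(-3)^j = 5·(2·5^j − 2·(-3)^j) + 16·(-3)^j = 2·5^{j+1} − 10·(-3)^j + 16·(-3)^j = 2·5^{j+1} + 6·(-3)^j = 2·5^{j+1} − 2·(-3)^{j+1}.
So the formula holds for j+1, and by induction s(k) = 2·5^k − 2·(-3)^k for all k ≥ 0.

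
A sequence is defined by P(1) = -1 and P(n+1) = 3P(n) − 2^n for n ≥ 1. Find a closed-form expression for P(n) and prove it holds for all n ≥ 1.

Claim: P(n) = -3^n + 2^n.

Base case: P(1) = -1, and -3^1 + 2^1 = -3 + 2 = -1.
Assume P(j) = -3^j + 2^j for some j ≥ 1.
Then P(j+1) = 3P(j) − 2^j = 3·(-3^j + 2^j) − 2^j = -3^{j+1} + 3·2^j − 2^j = -3^{j+1} + 2·2^j = -3^{j+1} + 2^{j+1}.
Hence P(n) = -3^n + 2^n for every n ≥ 1, by induction.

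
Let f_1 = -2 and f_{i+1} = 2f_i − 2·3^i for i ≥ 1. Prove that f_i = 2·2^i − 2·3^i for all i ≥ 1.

Base case: f_1 = -2, and 2·2^1 − 2·3^1 = 4 − 6 = -2.
Assume f_k = 2·2^k − 2·3^k for some k ≥ 1.
Then f_{k+1} = 2f_k − 2·3^k = 2·(2·2^k − 2·3^k) − 2·3^k = 2·2^{k+1} − 4·3^k − 2·3^k = 2·2^{k+1} − 6·3^k = 2·2^{k+1} − 2·3^{k+1}.
Hence f_i = 2·2^i − 2·3^i for every i ≥ 1, by induction.

f_i = 2·2^i − 2·3^i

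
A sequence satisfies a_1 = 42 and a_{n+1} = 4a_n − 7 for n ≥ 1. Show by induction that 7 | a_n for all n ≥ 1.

Base case: a_1 = 42 = 7·6, so 7 | a_1.
Assume 7 | a_r, so a_r = 7t for some integer t.
Then a_{r+1} = 4a_r − 7 = 4·(7t) − 7 = 7(4t − 1), so 7 | a_{r+1}.
This completes the inductive step, so 7 | a_n for all n ≥ 1.

7 | a_n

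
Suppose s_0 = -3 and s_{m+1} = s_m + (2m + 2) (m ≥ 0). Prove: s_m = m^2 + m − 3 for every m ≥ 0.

Base case: s_0 = -3, and 0^2 + 0 − 3 = -3.
Assume s_r = r^2 + r − 3.
Then s_{r+1} = s_r + (2r + 2) = (r^2 + r − 3) + (2r + 2) = r^2 + 3r − 1,
and (r+1)^2 + (r+1) − 3 = r^2 + 3r − 1.
Hence s_m = m^2 + m − 3 for every m ≥ 0, by induction.

s_m = m^2 + m − 3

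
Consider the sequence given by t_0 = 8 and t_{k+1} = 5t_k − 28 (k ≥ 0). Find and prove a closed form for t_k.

Claim: t_k = 5^k + 7.

Base case: t_0 = 8, and 5^0 + 7 = 1 + 7 = 8.
Assume t_r = 5^r + 7 for some r ≥ 0.
Then t_{r+1} = 5t_r − 28 = 5·(5^r + 7) − 28 = 5^{r+1} + 35 − 28 = 5^{r+1} + 7.
Hence t_k = 5^k + 7 for every k ≥ 0, by induction.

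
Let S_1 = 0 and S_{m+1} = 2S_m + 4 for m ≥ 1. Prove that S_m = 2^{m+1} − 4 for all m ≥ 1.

Base case: S_1 = 0, and 2^{1+1} − 4 = 4 − 4 = 0.
Assume S_j = 2^{j+1} − 4 for some j ≥ 1.
Then S_{j+1} = 2S_j + 4 = 2·(2^{j+1} − 4) + 4 = 2^{j+2} − 8 + 4 = 2^{j+2} − 4.
So the formula holds for j+1, and by induction S_m = 2^{m+1} − 4 for all m ≥ 1.

S_m = 2^{m+1} − 4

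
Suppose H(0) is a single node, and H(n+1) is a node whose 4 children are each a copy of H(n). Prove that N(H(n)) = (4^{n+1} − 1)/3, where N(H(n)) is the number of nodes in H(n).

Base case: N(H(0)) = 1, and (4^{0+1} − 1)/3 = 1.
Assume N(H(k)) = (4^{k+1} − 1)/3.
Then N(H(k+1)) = 1 + 4N(H(k)) = 1 + 4·(4^{k+1} − 1)/3 = 1 + (4^{k+2} − 4)/3 = (3 + 4^{k+2} − 4)/3 = (4^{k+2} − 1)/3.
By induction, N(H(n)) = (4^{n+1} − 1)/3 for all n ≥ 0.

N(H(n)) = (4^{n+1} − 1)/3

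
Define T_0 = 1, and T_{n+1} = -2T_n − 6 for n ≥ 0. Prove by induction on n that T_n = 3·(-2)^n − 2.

Base case: T_0 = 1, and 3·(-2)^0 − 2 = 3 − 2 = 1.
Assume T_k = 3·(-2)^k − 2 for some k ≥ 0.
Then T_{k+1} = -2T_k − 6 = -2·(3·(-2)^k − 2) − 6 = -6·(-2)^k + 4 − 6 = 3·(-2)^{k+1} − 2.
By induction, T_n = 3·(-2)^n − 2 for all n ≥ 0.

T_n = 3·(-2)^n − 2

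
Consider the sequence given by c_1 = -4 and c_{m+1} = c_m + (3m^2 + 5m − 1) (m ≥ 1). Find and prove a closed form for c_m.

Claim: c_m = m^3 + m^2 − 3m − 3.

Base case: c_1 = -4, and 1^3 + 1^2 − 3·1 − 3 = -4.
Assume c_j = j^3 + j^2 − 3j − 3.
Then c_{j+1} = c_j + (3j^2 + 5j − 1) = (j^3 + j^2 − 3j − 3) + (3j^2 + 5j − 1) = j^3 + 4j^2 + 2j − 4,
and (j+1)^3 + (j+1)^2 − 3·(j+1) − 3 = j^3 + 4j^2 + 2j − 4.
Hence c_m = m^3 + m^2 − 3m − 3 for every m ≥ 1, by induction.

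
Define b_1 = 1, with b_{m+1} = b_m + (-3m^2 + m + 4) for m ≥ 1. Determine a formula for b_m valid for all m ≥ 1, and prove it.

Claim: b_m = -m^3 + 2m^2 + 3m − 3.

Base case: b_1 = 1, and -1^3 + 2·1^2 + 3·1 − 3 = 1.
Assume b_j = -j^3 + 2j^2 + 3j − 3.
Then b_{j+1} = b_j + (-3j^2 + j + 4) = (-j^3 + 2j^2 + 3j − 3) + (-3j^2 + j + 4) = -j^3 − j^2 + 4j + 1,
and -(j+1)^3 + 2·(j+1)^2 + 3·(j+1) − 3 = -j^3 − j^2 + 4j + 1.
Hence b_m = -m^3 + 2m^2 + 3m − 3 for every m ≥ 1, by induction.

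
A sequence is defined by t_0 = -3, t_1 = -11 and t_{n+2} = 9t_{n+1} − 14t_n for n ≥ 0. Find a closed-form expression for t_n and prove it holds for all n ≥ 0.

Claim: t_n = -7^n − 2·2^n.

Base cases: t_0 = -3 and -7^0 − 2·2^0 = -3; t_1 = -11 and -7^1 − 2·2^1 = -11.
Assume t_i = -7^i − 2·2^i for all 0 ≤ i ≤ j, where j ≥ 1.
Then t_{j+1} = 9t_j − 14t_{j−1} = 9·(-7^j − 2·2^j) − 14·(-7^{j−1} − 2·2^{j−1}) = -(9·7 − 14)7^{j−1} − 2·(9·2 − 14)2^{j−1} = -49·7^{j−1} − 8·2^{j−1} = -7^{j+1} − 2·2^{j+1}.
So the formula holds for j+1, and by strong induction t_n = -7^n − 2·2^n for all n ≥ 0.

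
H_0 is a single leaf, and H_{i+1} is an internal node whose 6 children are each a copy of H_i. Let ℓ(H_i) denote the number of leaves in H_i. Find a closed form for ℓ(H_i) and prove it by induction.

Claim: ℓ(H_i) = 6^i.

Base case: ℓ(H_0) = 1, and 6^0 = 1.
Assume ℓ(H_k) = 6^k.
Then ℓ(H_{k+1}) = 6·ℓ(H_k) = 6·6^k = 6^{k+1}.
This completes the inductive step, so ℓ(H_i) = 6^i for all i ≥ 0.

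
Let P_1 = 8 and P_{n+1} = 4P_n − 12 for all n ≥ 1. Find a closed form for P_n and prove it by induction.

Claim: P_n = 4^n + 4.

Base case: P_1 = 8, and 4^1 + 4 = 4 + 4 = 8.
Assume P_r = 4^r + 4 for some r ≥ 1.
Then P_{r+1} = 4P_r − 12 = 4·(4^r + 4) − 12 = 4^{r+1} + 16 − 12 = 4^{r+1} + 4.
Hence P_n = 4^n + 4 for every n ≥ 1, by induction.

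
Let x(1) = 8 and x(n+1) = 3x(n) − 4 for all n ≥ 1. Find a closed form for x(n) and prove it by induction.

Claim: x(n) = 2·3^n + 2.

Base case: x(1) = 8, and 2·3^1 + 2 = 6 + 2 = 8.
Assume x(j) = 2·3^j + 2 for some j ≥ 1.
Then x(j+1) = 3x(j) − 4 = 3·(2·3^j + 2) − 4 = 6·3^j + 6 − 4 = 2·3^{j+1} + 2.
This completes the inductive step, so x(n) = 2·3^n + 2 for all n ≥ 1.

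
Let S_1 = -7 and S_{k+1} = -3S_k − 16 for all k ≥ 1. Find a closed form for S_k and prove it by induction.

Claim: S_k = (-3)^k − 4.

Base case: S_1 = -7, and (-3)^1 − 4 = -3 − 4 = -7.
Assume S_r = (-3)^r − 4 for some r ≥ 1.
Then S_{r+1} = -3S_r − 16 = -3·((-3)^r − 4) − 16 = -3·(-3)^r + 12 − 16 = (-3)^{r+1} − 4.
This completes the inductive step, so S_k = (-3)^k − 4 for all k ≥ 1.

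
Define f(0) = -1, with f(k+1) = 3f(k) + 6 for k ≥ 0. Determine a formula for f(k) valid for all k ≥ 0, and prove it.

Claim: f(k) = 2·3^k − 3.

Base case: f(0) = -1, and 2·3^0 − 3 = 2 − 3 = -1.
Assume f(j) = 2·3^j − 3 for some j ≥ 0.
Then f(j+1) = 3f(j) + 6 = 3·(2·3^j − 3) + 6 = 6·3^j − 9 + 6 = 2·3^{j+1} − 3.
By induction, f(k) = 2·3^k − 3 for all k ≥ 0.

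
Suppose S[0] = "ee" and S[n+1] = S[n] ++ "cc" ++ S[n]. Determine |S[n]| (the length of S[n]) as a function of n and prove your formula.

Claim: |S[n]| = 2^{n+2} − 2.

Base case: |S[0]| = 2, and 2^{0+2} − 2 = 2.
Assume |S[r]| = 2^{r+2} − 2.
Then |S[r+1]| = |S[r]| + 2 + |S[r]| = 2|S[r]| + 2 = 2(2^{r+2} − 2) + 2 = 2^{r+3} − 4 + 2 = 2^{r+3} − 2.
By induction, |S[n]| = 2^{n+2} − 2 for all n ≥ 0.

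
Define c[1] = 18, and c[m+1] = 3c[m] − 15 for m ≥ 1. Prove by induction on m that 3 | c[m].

Base case: c[1] = 18 = 3·6, so 3 | c[1].
Assume 3 | c[j], so c[j] = 3t for some integer t.
Then c[j+1] = 3c[j] − 15 = 3·(3t) − 15 = 3(3t − 5), so 3 | c[j+1].
So the property holds for j+1, and by induction 3 | c[m] for all m ≥ 1.

3 | c[m]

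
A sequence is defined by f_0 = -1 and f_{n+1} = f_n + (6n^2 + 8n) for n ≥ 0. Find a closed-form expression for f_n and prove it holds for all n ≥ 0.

Claim: f_n = 2n^3 + n^2 − 3n − 1.

Base case: f_0 = -1, and 2·0^3 + 0^2 − 3·0 − 1 = -1.
Assume f_m = 2m^3 + m^2 − 3m − 1.
Then f_{m+1} = f_m + (6m^2 + 8m) = (2m^3 + m^2 − 3m − 1) + (6m^2 + 8m) = 2m^3 + 7m^2 + 5m − 1,
and 2·(m+1)^3 + (m+1)^2 − 3·(m+1) − 1 = 2m^3 + 7m^2 + 5m − 1.
Hence f_n = 2n^3 + n^2 − 3n − 1 for every n ≥ 0, by induction.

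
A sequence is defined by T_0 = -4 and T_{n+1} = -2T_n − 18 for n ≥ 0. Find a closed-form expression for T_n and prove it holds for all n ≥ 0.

Claim: T_n = 2·(-2)^n − 6.

Base case: T_0 = -4, and 2·(-2)^0 − 6 = 2 − 6 = -4.
Assume T_k = 2·(-2)^k − 6 for some k ≥ 0.
Then T_{k+1} = -2T_k − 18 = -2·(2·(-2)^k − 6) − 18 = -4·(-2)^k + 12 − 18 = 2·(-2)^{k+1} − 6.
By induction, T_n = 2·(-2)^n − 6 for all n ≥ 0.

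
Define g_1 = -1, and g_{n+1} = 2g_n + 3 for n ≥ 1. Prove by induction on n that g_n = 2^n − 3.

Base case: g_1 = -1, and 2^1 − 3 = 2 − 3 = -1.
Assume g_k = 2^k − 3 for some k ≥ 1.
Then g_{k+1} = 2g_k + 3 = 2·(2^k − 3) + 3 = 2^{k+1} − 6 + 3 = 2^{k+1} − 3.
So the formula holds for k+1, and by induction g_n = 2^n − 3 for all n ≥ 1.

g_n = 2^n − 3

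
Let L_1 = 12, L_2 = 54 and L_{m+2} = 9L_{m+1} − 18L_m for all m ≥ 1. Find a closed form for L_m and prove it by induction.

Claim: L_m = 6^m + 2·3^m.

Base cases: L_1 = 12 and 6^1 + 2·3^1 = 12; L_2 = 54 and 6^2 + 2·3^2 = 54.
Assume L_i = 6^i + 2·3^i for all 1 ≤ i ≤ j, where j ≥ 2.
Then L_{j+1} = 9L_j − 18L_{j−1} = 9·(6^j + 2·3^j) − 18·(6^{j−1} + 2·3^{j−1}) = (9·6 − 18)6^{j−1} + 2·(9·3 − 18)3^{j−1} = 36·6^{j−1} + 18·3^{j−1} = 6^{j+1} + 2·3^{j+1}.
Hence L_m = 6^m + 2·3^m for every m ≥ 1, by strong induction.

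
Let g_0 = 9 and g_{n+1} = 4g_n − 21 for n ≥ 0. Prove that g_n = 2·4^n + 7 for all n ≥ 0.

Base case: g_0 = 9, and 2·4^0 + 7 = 2 + 7 = 9.
Assume g_j = 2·4^j + 7 for some j ≥ 0.
Then g_{j+1} = 4g_j − 21 = 4·(2·4^j + 7) − 21 = 8·4^j + 28 − 21 = 2·4^{j+1} + 7.
Hence g_n = 2·4^n + 7 for every n ≥ 0, by induction.

g_n = 2·4^n + 7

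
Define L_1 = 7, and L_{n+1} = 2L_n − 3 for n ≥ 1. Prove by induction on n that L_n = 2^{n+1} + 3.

Base case: L_1 = 7, and 2^{1+1} + 3 = 4 + 3 = 7.
Assume L_m = 2^{m+1} + 3 for some m ≥ 1.
Then L_{m+1} = 2L_m − 3 = 2·(2^{m+1} + 3) − 3 = 2^{m+2} + 6 − 3 = 2^{m+2} + 3.
So the formula holds for m+1, and by induction L_n = 2^{n+1} + 3 for all n ≥ 1.

L_n = 2^{n+1} + 3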